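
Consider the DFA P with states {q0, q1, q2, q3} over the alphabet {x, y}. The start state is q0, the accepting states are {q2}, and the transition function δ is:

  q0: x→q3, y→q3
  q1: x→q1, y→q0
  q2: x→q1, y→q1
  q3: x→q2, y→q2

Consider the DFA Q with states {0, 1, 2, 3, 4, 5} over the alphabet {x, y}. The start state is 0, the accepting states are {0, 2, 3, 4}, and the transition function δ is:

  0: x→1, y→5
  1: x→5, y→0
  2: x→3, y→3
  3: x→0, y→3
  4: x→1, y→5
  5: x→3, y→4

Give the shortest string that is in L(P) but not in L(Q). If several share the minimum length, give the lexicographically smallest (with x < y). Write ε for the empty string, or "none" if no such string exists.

xx

The string xx is accepted by P but not by Q.
No shorter string lies in the difference, and xx is the lexicographically first length-2 string in L(P) \ L(Q).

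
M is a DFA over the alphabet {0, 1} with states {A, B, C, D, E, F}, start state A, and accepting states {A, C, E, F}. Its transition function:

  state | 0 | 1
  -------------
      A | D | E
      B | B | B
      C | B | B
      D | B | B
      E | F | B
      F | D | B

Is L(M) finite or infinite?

finite

The useful states (reachable from A and able to reach an accepting state) are {A, E, F}.
Restricted to these states the transition graph has no cycle, so every accepting path has bounded length and L is finite.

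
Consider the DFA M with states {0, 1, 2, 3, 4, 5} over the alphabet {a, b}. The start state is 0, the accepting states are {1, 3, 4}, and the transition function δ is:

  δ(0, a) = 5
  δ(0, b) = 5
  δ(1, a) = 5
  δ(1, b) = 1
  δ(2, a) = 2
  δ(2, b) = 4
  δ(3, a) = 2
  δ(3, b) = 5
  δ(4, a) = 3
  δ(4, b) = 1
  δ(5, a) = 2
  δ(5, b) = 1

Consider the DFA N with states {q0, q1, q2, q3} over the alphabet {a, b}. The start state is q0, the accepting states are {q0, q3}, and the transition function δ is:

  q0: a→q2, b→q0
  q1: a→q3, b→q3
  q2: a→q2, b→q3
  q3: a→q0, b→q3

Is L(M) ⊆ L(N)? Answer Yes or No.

Exploring the product automaton M × N from the start pair (0, q0), following both machines on each input symbol, reaches 8 state pairs: (0, q0), (5, q2), (5, q0), (2, q2), (1, q3), (1, q0), (4, q3), (3, q0).
M accepts in {1, 3, 4} and N accepts in {q0, q3}. The reachable pairs whose M-component is accepting are (1, q3), (1, q0), (4, q3), (3, q0); in each of them the N-component is accepting too, so the product for L(M) \ L(N) (M-component accepting, N-component rejecting) has no reachable accepting pair and the difference is empty.
Hence every string in L(M) is also in L(N).

Yes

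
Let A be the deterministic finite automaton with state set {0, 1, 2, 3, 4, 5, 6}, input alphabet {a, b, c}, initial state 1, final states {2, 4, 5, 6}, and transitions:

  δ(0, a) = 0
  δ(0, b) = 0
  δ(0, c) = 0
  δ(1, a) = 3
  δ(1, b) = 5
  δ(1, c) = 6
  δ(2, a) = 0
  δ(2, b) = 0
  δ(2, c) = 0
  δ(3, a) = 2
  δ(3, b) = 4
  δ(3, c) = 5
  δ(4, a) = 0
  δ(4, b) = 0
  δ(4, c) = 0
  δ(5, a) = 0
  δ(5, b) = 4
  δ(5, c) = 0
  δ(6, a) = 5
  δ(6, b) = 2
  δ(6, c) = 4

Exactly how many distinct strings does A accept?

The useful subgraph on states {1, 2, 3, 4, 5, 6} is acyclic, so L(A) is finite; the longest accepting path visits 4 useful states, giving maximum string length 3.
Counting accepting paths from 1 by length: 2 of length 1, 7 of length 2, 2 of length 3. Total 11.

11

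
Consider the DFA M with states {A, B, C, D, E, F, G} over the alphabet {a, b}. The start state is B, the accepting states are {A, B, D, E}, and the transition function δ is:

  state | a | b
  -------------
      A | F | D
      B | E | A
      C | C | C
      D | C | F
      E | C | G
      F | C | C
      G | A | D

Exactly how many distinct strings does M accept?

7

The useful subgraph on states {A, B, D, E, G} is acyclic, so L(M) is finite; the longest accepting path visits 5 useful states, giving maximum string length 4.
Counting accepting paths from B by length: 1 of length 0, 2 of length 1, 1 of length 2, 2 of length 3, 1 of length 4. Total 7.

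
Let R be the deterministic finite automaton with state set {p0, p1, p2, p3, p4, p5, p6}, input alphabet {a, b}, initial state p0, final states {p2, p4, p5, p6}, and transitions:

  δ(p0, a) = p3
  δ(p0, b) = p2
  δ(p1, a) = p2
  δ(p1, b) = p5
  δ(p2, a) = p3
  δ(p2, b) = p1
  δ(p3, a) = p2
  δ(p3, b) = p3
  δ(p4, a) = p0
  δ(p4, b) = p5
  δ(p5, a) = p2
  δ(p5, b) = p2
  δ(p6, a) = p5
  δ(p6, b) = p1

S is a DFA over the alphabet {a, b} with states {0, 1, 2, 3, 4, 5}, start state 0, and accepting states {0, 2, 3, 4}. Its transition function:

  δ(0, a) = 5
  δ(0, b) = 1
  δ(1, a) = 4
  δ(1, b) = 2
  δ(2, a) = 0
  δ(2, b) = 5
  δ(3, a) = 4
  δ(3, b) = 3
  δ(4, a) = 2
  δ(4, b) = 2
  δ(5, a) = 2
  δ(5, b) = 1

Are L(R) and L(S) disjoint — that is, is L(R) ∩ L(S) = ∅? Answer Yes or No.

No

The string aa is accepted by both R and S.
Hence L(R) ∩ L(S) ≠ ∅.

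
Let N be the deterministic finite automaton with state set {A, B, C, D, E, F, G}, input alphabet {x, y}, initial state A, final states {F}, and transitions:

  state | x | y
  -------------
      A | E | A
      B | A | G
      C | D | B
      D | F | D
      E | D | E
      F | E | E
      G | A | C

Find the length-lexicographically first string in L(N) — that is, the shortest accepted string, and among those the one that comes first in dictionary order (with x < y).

xxx

A breadth-first search from A reaches an accepting state first via the path A → E → D → F on input xxx.
No string of length < 3 is accepted (BFS exhausts all shorter strings without reaching an accepting state), and xxx is the lexicographically least accepting string of length 3.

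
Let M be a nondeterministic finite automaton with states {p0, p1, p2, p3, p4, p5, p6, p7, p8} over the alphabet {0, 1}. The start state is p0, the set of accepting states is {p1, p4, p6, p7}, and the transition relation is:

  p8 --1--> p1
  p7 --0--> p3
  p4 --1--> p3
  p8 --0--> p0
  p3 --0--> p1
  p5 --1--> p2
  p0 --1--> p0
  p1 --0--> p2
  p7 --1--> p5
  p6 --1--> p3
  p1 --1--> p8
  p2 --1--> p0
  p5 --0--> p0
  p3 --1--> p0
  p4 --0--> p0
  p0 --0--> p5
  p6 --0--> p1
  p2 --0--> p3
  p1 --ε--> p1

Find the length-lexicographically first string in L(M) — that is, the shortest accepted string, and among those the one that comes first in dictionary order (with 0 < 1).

A breadth-first search from p0 reaches an accepting state first via the path p0 → p5 → p2 → p3 → p1 on input 0100.
No string of length < 4 is accepted (BFS exhausts all shorter strings without reaching an accepting state), and 0100 is the lexicographically least accepting string of length 4.

0100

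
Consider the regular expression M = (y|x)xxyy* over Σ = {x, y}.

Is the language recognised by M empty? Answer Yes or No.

No

The string xxxy matches the expression, so it belongs to L(M).
Since L(M) contains at least one string, it is not empty.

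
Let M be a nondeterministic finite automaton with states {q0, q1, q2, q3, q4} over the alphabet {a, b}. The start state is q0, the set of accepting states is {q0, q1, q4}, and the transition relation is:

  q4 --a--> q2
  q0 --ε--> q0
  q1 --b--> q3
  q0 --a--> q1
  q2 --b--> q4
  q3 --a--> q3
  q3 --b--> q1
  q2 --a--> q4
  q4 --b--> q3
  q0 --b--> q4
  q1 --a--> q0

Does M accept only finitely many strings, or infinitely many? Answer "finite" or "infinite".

State q0 is reachable from the start and can reach an accepting state, and it lies on the cycle q0 → q1 → q0.
Traversing that cycle any number of times yields accepted strings of unbounded length, so the language is infinite.

infinite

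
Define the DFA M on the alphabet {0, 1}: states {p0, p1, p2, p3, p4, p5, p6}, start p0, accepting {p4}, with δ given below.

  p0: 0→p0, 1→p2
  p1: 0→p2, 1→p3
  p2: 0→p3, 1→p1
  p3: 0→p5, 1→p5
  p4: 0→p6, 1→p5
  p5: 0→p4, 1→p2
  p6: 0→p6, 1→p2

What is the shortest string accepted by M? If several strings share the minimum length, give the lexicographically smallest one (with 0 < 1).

A breadth-first search from p0 reaches an accepting state first via the path p0 → p2 → p3 → p5 → p4 on input 1000.
No string of length < 4 is accepted (BFS exhausts all shorter strings without reaching an accepting state), and 1000 is the lexicographically least accepting string of length 4.

1000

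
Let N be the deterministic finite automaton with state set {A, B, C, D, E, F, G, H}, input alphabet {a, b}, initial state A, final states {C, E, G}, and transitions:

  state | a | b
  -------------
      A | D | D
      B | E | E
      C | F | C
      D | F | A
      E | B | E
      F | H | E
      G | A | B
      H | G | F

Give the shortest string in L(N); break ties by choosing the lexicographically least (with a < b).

A breadth-first search from A reaches an accepting state first via the path A → D → F → E on input aab.
No string of length < 3 is accepted (BFS exhausts all shorter strings without reaching an accepting state), and aab is the lexicographically least accepting string of length 3.

aab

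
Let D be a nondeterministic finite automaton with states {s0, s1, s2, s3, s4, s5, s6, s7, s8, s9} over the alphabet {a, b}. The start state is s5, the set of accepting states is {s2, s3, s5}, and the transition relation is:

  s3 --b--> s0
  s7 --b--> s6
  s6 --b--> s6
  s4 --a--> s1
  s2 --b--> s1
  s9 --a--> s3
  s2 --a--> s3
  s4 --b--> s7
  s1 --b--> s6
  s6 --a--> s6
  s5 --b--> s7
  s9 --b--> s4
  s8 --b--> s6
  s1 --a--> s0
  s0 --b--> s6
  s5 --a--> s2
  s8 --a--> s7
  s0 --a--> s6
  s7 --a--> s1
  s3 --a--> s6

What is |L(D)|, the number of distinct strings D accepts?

3

The useful subgraph on states {s2, s3, s5} is acyclic, so L(D) is finite; the longest accepting path visits 3 useful states, giving maximum string length 2.
Counting accepting paths from s5 by length: 1 of length 0, 1 of length 1, 1 of length 2. Total 3.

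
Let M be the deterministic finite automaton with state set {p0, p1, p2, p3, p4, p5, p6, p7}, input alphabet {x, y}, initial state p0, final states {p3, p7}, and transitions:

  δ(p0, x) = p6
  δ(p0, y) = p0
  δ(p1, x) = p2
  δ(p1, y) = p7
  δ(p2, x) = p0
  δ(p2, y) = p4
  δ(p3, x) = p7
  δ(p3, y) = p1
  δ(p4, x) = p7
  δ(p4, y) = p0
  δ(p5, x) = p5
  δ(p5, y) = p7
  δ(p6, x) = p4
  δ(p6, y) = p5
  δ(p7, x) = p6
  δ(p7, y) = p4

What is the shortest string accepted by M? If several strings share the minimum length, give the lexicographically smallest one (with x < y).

xxx

A breadth-first search from p0 reaches an accepting state first via the path p0 → p6 → p4 → p7 on input xxx.
No string of length < 3 is accepted (BFS exhausts all shorter strings without reaching an accepting state), and xxx is the lexicographically least accepting string of length 3.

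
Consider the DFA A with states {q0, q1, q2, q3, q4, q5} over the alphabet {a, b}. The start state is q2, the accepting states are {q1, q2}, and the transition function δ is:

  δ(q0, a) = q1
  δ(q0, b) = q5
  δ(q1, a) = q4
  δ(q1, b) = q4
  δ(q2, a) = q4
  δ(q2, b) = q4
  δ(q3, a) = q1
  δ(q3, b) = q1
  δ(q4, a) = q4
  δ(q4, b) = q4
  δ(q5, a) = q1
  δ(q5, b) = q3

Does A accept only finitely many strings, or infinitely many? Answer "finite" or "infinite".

finite

The useful states (reachable from q2 and able to reach an accepting state) are {q2}.
Restricted to these states the transition graph has no cycle, so every accepting path has bounded length and L is finite.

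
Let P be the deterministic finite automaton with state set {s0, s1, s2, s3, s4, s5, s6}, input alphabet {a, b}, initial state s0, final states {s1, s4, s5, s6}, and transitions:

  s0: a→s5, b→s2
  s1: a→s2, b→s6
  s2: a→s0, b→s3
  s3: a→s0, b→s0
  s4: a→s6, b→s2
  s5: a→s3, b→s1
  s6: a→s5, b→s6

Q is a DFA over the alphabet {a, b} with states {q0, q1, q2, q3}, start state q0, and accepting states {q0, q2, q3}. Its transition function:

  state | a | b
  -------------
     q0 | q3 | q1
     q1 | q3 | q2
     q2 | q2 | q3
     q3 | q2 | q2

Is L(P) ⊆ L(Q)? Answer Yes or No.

Exploring the product automaton P × Q from the start pair (s0, q0), following both machines on each input symbol, reaches 14 state pairs: (s0, q0), (s5, q3), (s2, q1), (s3, q2), (s1, q2), (s0, q3), (s0, q2), (s2, q2), (s6, q3), (s5, q2), (s2, q3), (s3, q3), (s6, q2), (s1, q3).
P accepts in {s1, s4, s5, s6} and Q accepts in {q0, q2, q3}. The reachable pairs whose P-component is accepting are (s5, q3), (s1, q2), (s6, q3), (s5, q2), (s6, q2), (s1, q3); in each of them the Q-component is accepting too, so the product for L(P) \ L(Q) (P-component accepting, Q-component rejecting) has no reachable accepting pair and the difference is empty.
Hence every string in L(P) is also in L(Q).

Yes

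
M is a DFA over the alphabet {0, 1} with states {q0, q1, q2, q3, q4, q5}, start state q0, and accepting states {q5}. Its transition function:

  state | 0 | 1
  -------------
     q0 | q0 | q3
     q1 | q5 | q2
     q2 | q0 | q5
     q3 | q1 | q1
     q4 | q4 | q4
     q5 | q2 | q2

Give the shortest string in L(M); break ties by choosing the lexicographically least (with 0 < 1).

A breadth-first search from q0 reaches an accepting state first via the path q0 → q3 → q1 → q5 on input 100.
No string of length < 3 is accepted (BFS exhausts all shorter strings without reaching an accepting state), and 100 is the lexicographically least accepting string of length 3.

100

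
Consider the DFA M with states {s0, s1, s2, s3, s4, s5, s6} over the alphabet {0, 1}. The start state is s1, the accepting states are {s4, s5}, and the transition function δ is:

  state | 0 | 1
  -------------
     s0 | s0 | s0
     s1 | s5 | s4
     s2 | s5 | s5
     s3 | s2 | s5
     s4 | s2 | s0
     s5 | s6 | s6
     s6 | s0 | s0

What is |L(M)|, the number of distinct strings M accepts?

The useful subgraph on states {s1, s2, s4, s5} is acyclic, so L(M) is finite; the longest accepting path visits 4 useful states, giving maximum string length 3.
Counting accepting paths from s1 by length: 2 of length 1, 2 of length 3. Total 4.

4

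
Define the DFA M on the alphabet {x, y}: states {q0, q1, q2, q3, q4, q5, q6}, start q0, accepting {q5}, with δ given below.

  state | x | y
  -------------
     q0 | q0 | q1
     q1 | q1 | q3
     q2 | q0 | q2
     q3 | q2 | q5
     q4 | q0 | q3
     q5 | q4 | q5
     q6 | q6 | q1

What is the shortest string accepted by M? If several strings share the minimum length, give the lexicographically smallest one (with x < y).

yyy

A breadth-first search from q0 reaches an accepting state first via the path q0 → q1 → q3 → q5 on input yyy.
No string of length < 3 is accepted (BFS exhausts all shorter strings without reaching an accepting state), and yyy is the lexicographically least accepting string of length 3.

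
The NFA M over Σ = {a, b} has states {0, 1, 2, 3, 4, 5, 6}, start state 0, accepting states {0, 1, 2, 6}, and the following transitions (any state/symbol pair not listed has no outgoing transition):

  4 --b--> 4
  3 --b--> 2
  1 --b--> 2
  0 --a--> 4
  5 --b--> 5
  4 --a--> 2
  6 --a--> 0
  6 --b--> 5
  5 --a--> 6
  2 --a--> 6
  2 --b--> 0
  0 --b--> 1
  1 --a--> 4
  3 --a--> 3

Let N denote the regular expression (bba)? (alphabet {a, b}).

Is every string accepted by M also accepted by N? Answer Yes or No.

The string b is in L(M) but not in L(N).
So L(M) ⊄ L(N).

No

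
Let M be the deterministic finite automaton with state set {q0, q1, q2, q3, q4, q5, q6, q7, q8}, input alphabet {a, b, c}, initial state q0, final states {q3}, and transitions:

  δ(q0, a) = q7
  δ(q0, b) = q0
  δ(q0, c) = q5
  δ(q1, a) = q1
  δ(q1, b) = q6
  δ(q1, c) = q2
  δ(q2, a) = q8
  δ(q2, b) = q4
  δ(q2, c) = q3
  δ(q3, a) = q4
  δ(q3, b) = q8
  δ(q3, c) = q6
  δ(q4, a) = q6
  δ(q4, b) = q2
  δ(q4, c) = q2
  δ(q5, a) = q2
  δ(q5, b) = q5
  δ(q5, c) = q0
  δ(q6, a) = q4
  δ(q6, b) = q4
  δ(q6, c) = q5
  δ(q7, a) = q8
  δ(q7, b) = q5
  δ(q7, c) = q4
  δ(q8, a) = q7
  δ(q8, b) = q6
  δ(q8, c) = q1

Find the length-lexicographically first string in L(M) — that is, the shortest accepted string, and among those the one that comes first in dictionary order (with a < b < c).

cac

A breadth-first search from q0 reaches an accepting state first via the path q0 → q5 → q2 → q3 on input cac.
No string of length < 3 is accepted (BFS exhausts all shorter strings without reaching an accepting state), and cac is the lexicographically least accepting string of length 3.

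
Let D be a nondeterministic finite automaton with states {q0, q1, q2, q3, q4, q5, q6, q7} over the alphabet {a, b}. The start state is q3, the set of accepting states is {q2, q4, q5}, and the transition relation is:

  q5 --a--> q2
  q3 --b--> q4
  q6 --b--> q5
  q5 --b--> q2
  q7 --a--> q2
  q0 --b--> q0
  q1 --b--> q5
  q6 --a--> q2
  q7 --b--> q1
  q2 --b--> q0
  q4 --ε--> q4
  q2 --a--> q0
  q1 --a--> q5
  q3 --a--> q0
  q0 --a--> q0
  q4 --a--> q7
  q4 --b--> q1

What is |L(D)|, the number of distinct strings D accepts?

14

The useful subgraph on states {q1, q2, q3, q4, q5, q7} is acyclic, so L(D) is finite; the longest accepting path visits 6 useful states, giving maximum string length 5.
Counting accepting paths from q3 by length: 1 of length 1, 3 of length 3, 6 of length 4, 4 of length 5. Total 14.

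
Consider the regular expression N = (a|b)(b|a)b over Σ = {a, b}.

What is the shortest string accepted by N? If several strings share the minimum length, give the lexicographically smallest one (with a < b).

By inspection of the expression, no string of length less than 3 matches, and aab is the lexicographically first match of length 3.

aab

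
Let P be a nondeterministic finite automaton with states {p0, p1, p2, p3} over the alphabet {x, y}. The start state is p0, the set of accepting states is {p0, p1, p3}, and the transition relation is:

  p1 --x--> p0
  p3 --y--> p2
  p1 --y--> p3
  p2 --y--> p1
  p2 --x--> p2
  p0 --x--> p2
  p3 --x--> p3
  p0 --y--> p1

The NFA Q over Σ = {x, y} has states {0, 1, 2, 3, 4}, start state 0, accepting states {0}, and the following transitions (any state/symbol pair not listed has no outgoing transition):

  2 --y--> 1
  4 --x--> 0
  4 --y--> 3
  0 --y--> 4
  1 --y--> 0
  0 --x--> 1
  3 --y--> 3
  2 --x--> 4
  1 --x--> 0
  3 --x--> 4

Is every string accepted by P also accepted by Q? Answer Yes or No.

No

The string y is in L(P) but not in L(Q).
So L(P) ⊄ L(Q).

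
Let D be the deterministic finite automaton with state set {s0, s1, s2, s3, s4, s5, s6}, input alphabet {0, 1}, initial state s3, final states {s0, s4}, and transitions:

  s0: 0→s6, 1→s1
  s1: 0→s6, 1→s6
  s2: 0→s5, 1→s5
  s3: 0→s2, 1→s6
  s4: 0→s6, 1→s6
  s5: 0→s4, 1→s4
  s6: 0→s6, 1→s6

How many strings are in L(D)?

4

The useful subgraph on states {s2, s3, s4, s5} is acyclic, so L(D) is finite; the longest accepting path visits 4 useful states, giving maximum string length 3.
Counting accepting paths from s3 by length: 4 of length 3. Total 4.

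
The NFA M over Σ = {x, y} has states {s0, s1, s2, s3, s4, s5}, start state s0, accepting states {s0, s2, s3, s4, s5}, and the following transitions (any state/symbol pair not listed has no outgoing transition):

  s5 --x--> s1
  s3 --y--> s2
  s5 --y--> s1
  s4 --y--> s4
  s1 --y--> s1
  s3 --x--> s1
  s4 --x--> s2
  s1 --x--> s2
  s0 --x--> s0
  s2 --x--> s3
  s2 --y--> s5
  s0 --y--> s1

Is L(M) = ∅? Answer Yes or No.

No

The empty string ε is accepted: the run s0 ends in the accepting state s0.
Since at least one string is accepted, L(M) is not empty.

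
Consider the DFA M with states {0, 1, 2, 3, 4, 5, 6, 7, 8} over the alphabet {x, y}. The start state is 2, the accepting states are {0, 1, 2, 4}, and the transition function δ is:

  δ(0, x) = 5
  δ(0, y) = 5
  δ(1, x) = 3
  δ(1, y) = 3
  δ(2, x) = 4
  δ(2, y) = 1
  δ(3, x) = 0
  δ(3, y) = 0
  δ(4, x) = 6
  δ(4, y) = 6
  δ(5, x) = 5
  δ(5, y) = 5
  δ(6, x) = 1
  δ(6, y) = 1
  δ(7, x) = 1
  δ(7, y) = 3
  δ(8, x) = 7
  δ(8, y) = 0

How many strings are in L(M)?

The useful subgraph on states {0, 1, 2, 3, 4, 6} is acyclic, so L(M) is finite; the longest accepting path visits 6 useful states, giving maximum string length 5.
Counting accepting paths from 2 by length: 1 of length 0, 2 of length 1, 8 of length 3, 16 of length 5. Total 27.

27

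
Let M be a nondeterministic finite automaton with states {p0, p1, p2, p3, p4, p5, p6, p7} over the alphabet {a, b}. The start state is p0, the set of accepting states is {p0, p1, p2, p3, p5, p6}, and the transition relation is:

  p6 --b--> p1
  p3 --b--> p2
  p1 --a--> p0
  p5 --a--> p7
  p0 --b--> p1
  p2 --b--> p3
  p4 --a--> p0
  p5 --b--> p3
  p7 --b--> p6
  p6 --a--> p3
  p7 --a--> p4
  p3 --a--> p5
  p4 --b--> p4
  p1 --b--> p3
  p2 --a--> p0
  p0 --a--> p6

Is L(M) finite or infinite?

infinite

State p0 is reachable from the start and can reach an accepting state, and it lies on the cycle p0 → p1 → p0.
Traversing that cycle any number of times yields accepted strings of unbounded length, so the language is infinite.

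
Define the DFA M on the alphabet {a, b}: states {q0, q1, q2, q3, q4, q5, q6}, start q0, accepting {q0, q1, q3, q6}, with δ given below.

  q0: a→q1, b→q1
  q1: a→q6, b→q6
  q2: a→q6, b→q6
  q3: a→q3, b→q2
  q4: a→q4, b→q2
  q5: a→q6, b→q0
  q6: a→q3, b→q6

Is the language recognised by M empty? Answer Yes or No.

No

The empty string ε is accepted: the run q0 ends in the accepting state q0.
Since at least one string is accepted, L(M) is not empty.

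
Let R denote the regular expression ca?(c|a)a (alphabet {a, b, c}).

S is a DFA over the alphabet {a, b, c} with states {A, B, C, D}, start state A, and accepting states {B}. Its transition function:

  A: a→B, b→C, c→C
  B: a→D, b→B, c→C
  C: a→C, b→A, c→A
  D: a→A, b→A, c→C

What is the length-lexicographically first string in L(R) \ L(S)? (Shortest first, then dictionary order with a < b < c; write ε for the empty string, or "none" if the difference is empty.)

caa

The string caa is accepted by R but not by S.
No shorter string lies in the difference, and caa is the lexicographically first length-3 string in L(R) \ L(S).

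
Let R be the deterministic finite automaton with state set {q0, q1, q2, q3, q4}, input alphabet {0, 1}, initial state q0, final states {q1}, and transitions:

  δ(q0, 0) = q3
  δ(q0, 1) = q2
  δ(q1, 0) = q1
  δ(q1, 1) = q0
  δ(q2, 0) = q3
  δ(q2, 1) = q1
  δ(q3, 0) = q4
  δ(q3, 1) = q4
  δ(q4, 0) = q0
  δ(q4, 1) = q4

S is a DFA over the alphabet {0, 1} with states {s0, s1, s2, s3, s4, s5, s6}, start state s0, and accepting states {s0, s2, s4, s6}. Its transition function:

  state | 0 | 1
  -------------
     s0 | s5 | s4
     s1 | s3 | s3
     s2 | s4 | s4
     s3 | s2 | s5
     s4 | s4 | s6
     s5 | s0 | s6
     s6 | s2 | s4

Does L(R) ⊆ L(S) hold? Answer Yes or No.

Yes

Exploring the product automaton R × S from the start pair (q0, s0), following both machines on each input symbol, reaches 18 state pairs: (q0, s0), (q3, s5), (q2, s4), (q4, s0), (q4, s6), (q3, s4), (q1, s6), (q0, s5), (q4, s4), (q0, s2), (q1, s2), (q0, s4), (q3, s0), (q2, s6), (q1, s4), (q4, s5), (q3, s2), (q0, s6).
R accepts in {q1} and S accepts in {s0, s2, s4, s6}. The reachable pairs whose R-component is accepting are (q1, s6), (q1, s2), (q1, s4); in each of them the S-component is accepting too, so the product for L(R) \ L(S) (R-component accepting, S-component rejecting) has no reachable accepting pair and the difference is empty.
Hence every string in L(R) is also in L(S).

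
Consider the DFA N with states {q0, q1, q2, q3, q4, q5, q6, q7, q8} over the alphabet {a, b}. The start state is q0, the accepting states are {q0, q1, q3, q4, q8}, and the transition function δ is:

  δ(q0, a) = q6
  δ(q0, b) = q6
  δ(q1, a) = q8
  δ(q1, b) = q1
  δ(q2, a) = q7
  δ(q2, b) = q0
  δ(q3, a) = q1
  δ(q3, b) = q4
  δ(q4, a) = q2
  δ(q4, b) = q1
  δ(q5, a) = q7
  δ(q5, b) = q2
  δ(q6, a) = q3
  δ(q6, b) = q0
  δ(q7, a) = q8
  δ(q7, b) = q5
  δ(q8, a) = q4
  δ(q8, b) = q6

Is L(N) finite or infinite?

infinite

State q0 is reachable from the start and can reach an accepting state, and it lies on the cycle q0 → q6 → q0.
Traversing that cycle any number of times yields accepted strings of unbounded length, so the language is infinite.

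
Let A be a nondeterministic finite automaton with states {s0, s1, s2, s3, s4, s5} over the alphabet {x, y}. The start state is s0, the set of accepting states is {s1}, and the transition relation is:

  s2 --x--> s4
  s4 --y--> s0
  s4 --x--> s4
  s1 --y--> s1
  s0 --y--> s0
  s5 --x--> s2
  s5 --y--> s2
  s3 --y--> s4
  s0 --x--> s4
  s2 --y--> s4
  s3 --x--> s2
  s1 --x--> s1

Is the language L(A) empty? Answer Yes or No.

The states reachable from the start state are {s0, s4}.
None of the accepting states {s1} is reachable, so no string is accepted and L(A) = ∅.

Yes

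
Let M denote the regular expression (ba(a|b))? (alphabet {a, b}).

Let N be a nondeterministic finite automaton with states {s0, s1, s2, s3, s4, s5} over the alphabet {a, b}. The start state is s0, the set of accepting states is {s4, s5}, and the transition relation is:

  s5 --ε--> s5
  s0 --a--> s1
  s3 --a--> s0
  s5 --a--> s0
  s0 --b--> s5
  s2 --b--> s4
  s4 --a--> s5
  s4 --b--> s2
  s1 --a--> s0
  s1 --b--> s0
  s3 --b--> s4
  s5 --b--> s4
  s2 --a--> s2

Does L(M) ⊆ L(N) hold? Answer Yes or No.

The empty string ε is in L(M) but not in L(N).
So L(M) ⊄ L(N).

No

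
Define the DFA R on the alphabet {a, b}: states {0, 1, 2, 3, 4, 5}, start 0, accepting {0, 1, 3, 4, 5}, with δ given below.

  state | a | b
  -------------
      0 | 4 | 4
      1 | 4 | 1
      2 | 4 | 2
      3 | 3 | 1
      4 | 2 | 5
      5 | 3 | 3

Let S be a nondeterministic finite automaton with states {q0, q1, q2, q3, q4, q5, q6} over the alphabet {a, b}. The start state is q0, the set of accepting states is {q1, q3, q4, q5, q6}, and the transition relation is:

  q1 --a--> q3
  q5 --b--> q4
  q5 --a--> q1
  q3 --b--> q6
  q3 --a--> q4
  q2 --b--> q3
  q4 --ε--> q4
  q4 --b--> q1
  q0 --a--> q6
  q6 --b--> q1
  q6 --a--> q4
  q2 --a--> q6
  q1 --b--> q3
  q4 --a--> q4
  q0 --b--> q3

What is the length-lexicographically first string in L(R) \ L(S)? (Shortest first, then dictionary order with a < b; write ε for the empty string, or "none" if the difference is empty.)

The empty string ε is accepted by R but not by S.
Since ε is the unique shortest string, it is the required witness.

ε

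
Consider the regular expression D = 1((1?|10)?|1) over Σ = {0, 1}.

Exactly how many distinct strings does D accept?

3

The expression has no Kleene star, so L(D) is finite. Expanding the alternatives gives {1, 11, 110}.
That is 1 of length 1, 1 of length 2, 1 of length 3: 3 strings in all.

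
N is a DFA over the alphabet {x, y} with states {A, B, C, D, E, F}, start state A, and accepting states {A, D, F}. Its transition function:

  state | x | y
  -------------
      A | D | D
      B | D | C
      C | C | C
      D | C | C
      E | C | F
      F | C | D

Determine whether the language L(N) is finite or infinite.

finite

The useful states (reachable from A and able to reach an accepting state) are {A, D}.
Restricted to these states the transition graph has no cycle, so every accepting path has bounded length and L is finite.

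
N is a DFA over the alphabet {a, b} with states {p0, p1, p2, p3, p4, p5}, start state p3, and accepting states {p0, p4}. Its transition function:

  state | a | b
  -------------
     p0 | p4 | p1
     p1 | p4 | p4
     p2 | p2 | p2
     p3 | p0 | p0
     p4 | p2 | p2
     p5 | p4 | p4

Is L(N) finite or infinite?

The useful states (reachable from p3 and able to reach an accepting state) are {p0, p1, p3, p4}.
Restricted to these states the transition graph has no cycle, so every accepting path has bounded length and L is finite.

finite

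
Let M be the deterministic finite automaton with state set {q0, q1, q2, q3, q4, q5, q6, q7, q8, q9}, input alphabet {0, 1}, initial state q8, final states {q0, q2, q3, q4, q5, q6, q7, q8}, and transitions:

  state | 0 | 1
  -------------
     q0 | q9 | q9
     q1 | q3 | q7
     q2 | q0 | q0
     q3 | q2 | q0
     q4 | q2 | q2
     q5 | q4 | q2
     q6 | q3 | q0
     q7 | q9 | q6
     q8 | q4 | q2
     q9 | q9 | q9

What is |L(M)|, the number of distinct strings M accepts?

The useful subgraph on states {q0, q2, q4, q8} is acyclic, so L(M) is finite; the longest accepting path visits 4 useful states, giving maximum string length 3.
Counting accepting paths from q8 by length: 1 of length 0, 2 of length 1, 4 of length 2, 4 of length 3. Total 11.

11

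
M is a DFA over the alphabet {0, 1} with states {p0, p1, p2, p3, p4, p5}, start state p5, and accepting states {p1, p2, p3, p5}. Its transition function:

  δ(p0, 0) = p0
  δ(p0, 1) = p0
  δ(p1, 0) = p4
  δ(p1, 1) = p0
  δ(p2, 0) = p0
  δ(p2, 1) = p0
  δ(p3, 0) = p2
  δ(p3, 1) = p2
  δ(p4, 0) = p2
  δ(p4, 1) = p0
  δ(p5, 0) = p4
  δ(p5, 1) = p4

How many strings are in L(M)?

3

The useful subgraph on states {p2, p4, p5} is acyclic, so L(M) is finite; the longest accepting path visits 3 useful states, giving maximum string length 2.
Counting accepting paths from p5 by length: 1 of length 0, 2 of length 2. Total 3.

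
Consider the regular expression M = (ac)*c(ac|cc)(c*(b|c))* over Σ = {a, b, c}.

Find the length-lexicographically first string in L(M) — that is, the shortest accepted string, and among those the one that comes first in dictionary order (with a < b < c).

By inspection of the expression, no string of length less than 3 matches, and cac is the lexicographically first match of length 3.

cac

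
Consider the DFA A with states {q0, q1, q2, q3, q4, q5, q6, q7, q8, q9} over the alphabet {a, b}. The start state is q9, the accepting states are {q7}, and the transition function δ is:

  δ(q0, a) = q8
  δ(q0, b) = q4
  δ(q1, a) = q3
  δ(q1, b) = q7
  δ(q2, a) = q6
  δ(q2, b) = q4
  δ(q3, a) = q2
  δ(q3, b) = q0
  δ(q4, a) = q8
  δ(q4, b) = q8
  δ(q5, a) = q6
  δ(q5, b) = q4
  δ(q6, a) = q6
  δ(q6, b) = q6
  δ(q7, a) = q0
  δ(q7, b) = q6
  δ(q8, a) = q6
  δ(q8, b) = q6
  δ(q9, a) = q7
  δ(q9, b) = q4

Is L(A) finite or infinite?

The useful states (reachable from q9 and able to reach an accepting state) are {q7, q9}.
Restricted to these states the transition graph has no cycle, so every accepting path has bounded length and L is finite.

finite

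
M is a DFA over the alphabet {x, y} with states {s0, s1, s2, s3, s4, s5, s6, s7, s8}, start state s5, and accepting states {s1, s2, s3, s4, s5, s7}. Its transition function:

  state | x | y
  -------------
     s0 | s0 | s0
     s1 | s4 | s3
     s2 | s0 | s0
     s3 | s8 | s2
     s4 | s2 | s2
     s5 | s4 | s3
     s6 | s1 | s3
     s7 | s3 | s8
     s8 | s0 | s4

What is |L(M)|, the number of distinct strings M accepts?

9

The useful subgraph on states {s2, s3, s4, s5, s8} is acyclic, so L(M) is finite; the longest accepting path visits 5 useful states, giving maximum string length 4.
Counting accepting paths from s5 by length: 1 of length 0, 2 of length 1, 3 of length 2, 1 of length 3, 2 of length 4. Total 9.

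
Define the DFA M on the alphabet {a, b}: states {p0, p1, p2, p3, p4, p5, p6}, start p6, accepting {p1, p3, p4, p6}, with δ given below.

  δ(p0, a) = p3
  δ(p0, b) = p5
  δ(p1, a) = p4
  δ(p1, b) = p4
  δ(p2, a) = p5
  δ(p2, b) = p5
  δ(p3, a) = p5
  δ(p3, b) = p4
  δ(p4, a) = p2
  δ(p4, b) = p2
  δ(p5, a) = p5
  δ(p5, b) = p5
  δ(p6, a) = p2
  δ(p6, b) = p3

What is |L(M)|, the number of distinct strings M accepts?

The useful subgraph on states {p3, p4, p6} is acyclic, so L(M) is finite; the longest accepting path visits 3 useful states, giving maximum string length 2.
Counting accepting paths from p6 by length: 1 of length 0, 1 of length 1, 1 of length 2. Total 3.

3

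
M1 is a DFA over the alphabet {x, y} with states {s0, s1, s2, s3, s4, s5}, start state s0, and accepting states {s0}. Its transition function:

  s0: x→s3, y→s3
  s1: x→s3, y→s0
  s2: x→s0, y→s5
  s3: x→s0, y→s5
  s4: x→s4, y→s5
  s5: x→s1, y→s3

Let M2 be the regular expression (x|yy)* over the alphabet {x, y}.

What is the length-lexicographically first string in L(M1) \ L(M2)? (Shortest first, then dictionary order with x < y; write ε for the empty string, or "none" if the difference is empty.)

The string yx is accepted by M1 but not by M2.
No shorter string lies in the difference, and yx is the lexicographically first length-2 string in L(M1) \ L(M2).

yx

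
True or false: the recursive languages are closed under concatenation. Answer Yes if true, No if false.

Yes

For an input of length n, try each of the n+1 split points, running the decider for L₁ on the prefix and the decider for L₂ on the suffix; accept if some split succeeds. Finitely many halting sub-runs, so this decides L₁L₂.
So the recursive languages are closed under concatenation.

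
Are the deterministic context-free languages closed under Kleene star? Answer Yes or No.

L = {c aⁿbⁿ : n≥0} ∪ {cc aⁿb²ⁿ : n≥0} is a DCFL (the number of leading c's fixes which ratio the DPDA checks), but L* is not. Every word of L starts with c, so in a factorisation of the string cc aⁱbʲ (i≥1) into words of L each factor begins at one of the two c's: either the whole string is a single word of L (forcing j = 2i), or it splits as c · (c aⁱbʲ) with c ∈ L (take n = 0) and c aⁱbʲ ∈ L (forcing j = i). Thus L* ∩ cca⁺b* = {cc aⁿbⁿ : n≥1} ∪ {cc aⁿb²ⁿ : n≥1}. A DPDA for L* would give one for this intersection with a regular set, and, started from its configuration after reading cc, one for {aⁿbⁿ : n≥1} ∪ {aⁿb²ⁿ : n≥1}, which no deterministic PDA accepts (a DPDA for it would have a single run on aⁿb²ⁿ, accepting after the prefix aⁿbⁿ and accepting again after n more b's; an ordinary PDA that simulates it on a's and b's and, at any moment when it is accepting, may switch to reading only a fresh letter d while feeding each d to the simulation as a b, would accept aⁱbʲdᵏ (k≥1) exactly when both aⁱbʲ and aⁱbʲ⁺ᵏ are in the language, i.e. its language intersected with the regular set a*b*d⁺ would be exactly {aⁿbⁿdⁿ : n≥1} — impossible, since context-free languages are closed under intersection with regular sets and {aⁿbⁿdⁿ} is not context-free). So L* is not a DCFL.

No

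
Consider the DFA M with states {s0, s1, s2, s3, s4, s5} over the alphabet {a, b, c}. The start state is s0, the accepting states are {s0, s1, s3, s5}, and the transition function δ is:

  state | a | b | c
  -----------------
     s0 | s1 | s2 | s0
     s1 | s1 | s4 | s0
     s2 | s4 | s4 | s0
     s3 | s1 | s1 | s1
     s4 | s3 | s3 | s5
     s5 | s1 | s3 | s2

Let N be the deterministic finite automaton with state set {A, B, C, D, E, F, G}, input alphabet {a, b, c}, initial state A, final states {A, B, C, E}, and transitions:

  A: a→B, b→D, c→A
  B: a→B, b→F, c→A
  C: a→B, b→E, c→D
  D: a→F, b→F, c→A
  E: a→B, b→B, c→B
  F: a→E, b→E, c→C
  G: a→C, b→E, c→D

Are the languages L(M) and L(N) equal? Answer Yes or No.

Yes

Exploring the product automaton M × N from the start pair (s0, A), following both machines on each input symbol, reaches 6 state pairs: (s0, A), (s1, B), (s2, D), (s4, F), (s3, E), (s5, C).
M accepts in {s0, s1, s3, s5} and N accepts in {A, B, C, E}. In every reachable pair the two components are either both accepting — (s0, A), (s1, B), (s3, E), (s5, C) — or both non-accepting, so no string is accepted by exactly one of the machines: L(M) \ L(N) and L(N) \ L(M) are both empty.
Hence every string is accepted by M iff it is accepted by N, and the two languages coincide.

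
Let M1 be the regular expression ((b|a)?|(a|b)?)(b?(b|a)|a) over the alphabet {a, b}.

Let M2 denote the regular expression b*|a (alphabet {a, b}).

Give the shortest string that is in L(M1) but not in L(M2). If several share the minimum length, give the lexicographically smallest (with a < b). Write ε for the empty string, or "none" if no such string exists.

The string aa is accepted by M1 but not by M2.
No shorter string lies in the difference, and aa is the lexicographically first length-2 string in L(M1) \ L(M2).

aa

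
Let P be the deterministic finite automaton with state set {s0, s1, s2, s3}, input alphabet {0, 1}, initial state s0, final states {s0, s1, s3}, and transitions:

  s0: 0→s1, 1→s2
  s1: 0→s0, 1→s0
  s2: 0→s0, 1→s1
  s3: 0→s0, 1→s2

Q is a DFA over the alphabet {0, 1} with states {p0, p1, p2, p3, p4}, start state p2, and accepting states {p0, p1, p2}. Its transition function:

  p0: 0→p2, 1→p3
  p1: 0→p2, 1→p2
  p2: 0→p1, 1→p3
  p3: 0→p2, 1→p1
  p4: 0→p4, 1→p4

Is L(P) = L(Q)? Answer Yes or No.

Exploring the product automaton P × Q from the start pair (s0, p2), following both machines on each input symbol, reaches 3 state pairs: (s0, p2), (s1, p1), (s2, p3).
P accepts in {s0, s1, s3} and Q accepts in {p0, p1, p2}. In every reachable pair the two components are either both accepting — (s0, p2), (s1, p1) — or both non-accepting, so no string is accepted by exactly one of the machines: L(P) \ L(Q) and L(Q) \ L(P) are both empty.
Hence every string is accepted by P iff it is accepted by Q, and the two languages coincide.

Yes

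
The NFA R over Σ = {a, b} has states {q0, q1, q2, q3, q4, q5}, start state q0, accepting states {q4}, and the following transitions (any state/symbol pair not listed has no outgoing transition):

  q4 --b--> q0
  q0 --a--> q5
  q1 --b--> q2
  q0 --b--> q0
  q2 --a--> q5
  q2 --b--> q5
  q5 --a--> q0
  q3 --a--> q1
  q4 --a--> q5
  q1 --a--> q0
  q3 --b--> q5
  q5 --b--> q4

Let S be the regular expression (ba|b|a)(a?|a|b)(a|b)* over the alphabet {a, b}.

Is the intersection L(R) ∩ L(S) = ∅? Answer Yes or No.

The string ab is accepted by both R and S.
Hence L(R) ∩ L(S) ≠ ∅.

No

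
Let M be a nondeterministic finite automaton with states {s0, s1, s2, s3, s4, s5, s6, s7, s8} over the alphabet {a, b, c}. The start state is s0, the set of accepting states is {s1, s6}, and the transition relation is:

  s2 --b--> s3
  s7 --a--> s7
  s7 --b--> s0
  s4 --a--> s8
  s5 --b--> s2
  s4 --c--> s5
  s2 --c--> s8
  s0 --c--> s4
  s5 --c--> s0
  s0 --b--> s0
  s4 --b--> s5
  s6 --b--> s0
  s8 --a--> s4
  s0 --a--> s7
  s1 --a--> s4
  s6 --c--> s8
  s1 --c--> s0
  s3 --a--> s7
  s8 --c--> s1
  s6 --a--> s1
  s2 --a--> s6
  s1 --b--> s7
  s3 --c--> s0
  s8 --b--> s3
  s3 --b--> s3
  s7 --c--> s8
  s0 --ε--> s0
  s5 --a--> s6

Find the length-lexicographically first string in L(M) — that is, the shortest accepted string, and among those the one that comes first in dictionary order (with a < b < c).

acc

A breadth-first search from s0 reaches an accepting state first via the path s0 → s7 → s8 → s1 on input acc.
No string of length < 3 is accepted (BFS exhausts all shorter strings without reaching an accepting state), and acc is the lexicographically least accepting string of length 3.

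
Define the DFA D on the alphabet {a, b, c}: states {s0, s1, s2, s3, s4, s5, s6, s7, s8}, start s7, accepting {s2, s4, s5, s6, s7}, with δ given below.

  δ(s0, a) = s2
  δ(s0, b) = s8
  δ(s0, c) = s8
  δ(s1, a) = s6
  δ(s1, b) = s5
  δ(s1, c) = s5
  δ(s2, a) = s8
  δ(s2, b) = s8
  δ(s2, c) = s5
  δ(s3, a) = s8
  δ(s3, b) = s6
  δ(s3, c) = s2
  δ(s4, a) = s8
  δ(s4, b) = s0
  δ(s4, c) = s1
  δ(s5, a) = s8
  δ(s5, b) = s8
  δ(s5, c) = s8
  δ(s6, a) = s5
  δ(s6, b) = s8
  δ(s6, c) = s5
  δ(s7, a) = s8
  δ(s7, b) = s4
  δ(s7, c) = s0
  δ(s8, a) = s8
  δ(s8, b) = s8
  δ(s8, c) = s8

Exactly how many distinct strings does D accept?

11

The useful subgraph on states {s0, s1, s2, s4, s5, s6, s7} is acyclic, so L(D) is finite; the longest accepting path visits 5 useful states, giving maximum string length 4.
Counting accepting paths from s7 by length: 1 of length 0, 1 of length 1, 1 of length 2, 5 of length 3, 3 of length 4. Total 11.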